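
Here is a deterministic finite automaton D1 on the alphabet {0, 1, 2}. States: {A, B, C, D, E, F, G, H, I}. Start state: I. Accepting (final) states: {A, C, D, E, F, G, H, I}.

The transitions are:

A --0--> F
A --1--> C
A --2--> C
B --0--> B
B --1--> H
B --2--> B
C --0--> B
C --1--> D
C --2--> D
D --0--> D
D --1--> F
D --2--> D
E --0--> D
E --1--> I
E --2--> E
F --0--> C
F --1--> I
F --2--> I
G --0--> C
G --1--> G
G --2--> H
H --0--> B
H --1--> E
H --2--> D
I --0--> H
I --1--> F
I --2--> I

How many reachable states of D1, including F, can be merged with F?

First remove the unreachable states {A,G}; 7 states remain.
Initial partition by acceptance: {C,D,E,F,H,I} | {B}.
Refine {C,D,E,F,H,I} on symbol 0: members go to different blocks, giving {D,E,F,I} and {C,H}.
Refine {D,E,F,I} on symbol 0: members go to different blocks, giving {D,E} and {F,I}.
The partition is now stable with 4 blocks: {D,E} | {B} | {C,H} | {F,I}.
State F belongs to the block {F,I}, which has 2 states.

2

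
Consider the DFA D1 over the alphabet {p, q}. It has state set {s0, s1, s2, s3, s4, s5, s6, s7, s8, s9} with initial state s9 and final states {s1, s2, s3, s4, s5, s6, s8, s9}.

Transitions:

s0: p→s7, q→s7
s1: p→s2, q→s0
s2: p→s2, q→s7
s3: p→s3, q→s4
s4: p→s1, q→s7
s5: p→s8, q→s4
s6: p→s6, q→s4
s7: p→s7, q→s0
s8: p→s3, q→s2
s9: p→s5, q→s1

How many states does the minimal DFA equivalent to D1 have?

States {s6} cannot be reached from the start state, so discard them.
Initial partition by acceptance: {s1,s2,s3,s4,s5,s8,s9} | {s0,s7}.
Refine {s1,s2,s3,s4,s5,s8,s9} on symbol q: members go to different blocks, giving {s3,s5,s8,s9} and {s1,s2,s4}.
Stable partition: {s3,s5,s8,s9} | {s0,s7} | {s1,s2,s4} — 3 equivalence classes.

3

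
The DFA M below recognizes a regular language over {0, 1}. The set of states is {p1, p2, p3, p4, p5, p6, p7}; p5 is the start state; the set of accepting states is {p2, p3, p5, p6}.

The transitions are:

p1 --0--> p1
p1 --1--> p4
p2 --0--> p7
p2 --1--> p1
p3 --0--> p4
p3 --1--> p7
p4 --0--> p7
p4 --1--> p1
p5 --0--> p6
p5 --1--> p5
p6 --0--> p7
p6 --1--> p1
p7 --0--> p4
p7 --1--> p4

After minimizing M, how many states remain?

States {p2,p3} cannot be reached from the start state, so discard them.
Initial partition by acceptance: {p5,p6} | {p1,p4,p7}.
Split {p5,p6} by δ(·,0) → {p5} and {p6}.
No further refinement is possible. Final partition (3 blocks): {p5} | {p1,p4,p7} | {p6}.

3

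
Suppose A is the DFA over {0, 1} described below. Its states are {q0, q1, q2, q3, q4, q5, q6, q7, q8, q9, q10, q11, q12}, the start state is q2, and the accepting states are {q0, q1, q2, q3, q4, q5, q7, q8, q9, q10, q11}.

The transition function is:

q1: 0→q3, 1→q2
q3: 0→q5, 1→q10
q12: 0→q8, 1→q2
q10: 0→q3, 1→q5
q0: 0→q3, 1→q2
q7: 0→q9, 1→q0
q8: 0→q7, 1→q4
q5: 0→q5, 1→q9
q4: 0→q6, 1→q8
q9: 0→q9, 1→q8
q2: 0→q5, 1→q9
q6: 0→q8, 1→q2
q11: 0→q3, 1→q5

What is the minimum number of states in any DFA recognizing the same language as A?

First remove the unreachable states {q1,q11,q12}; 10 states remain.
Initial partition by acceptance: {q0,q2,q3,q4,q5,q7,q8,q9,q10} | {q6}.
Split {q0,q2,q3,q4,q5,q7,q8,q9,q10} by δ(·,0) → {q0,q2,q3,q5,q7,q8,q9,q10} and {q4}.
On input 1, block {q0,q2,q3,q5,q7,q8,q9,q10} splits into {q0,q2,q3,q5,q7,q9,q10} and {q8}.
Split {q0,q2,q3,q5,q7,q9,q10} by δ(·,1) → {q0,q2,q3,q5,q7,q10} and {q9}.
Refine {q0,q2,q3,q5,q7,q10} on symbol 0: members go to different blocks, giving {q0,q2,q3,q5,q10} and {q7}.
Split {q0,q2,q3,q5,q10} by δ(·,1) → {q0,q3,q10} and {q2,q5}.
Split {q0,q3,q10} by δ(·,0) → {q0,q10} and {q3}.
Stable partition: {q0,q10} | {q6} | {q4} | {q8} | {q9} | {q7} | {q2,q5} | {q3} — 8 equivalence classes.

8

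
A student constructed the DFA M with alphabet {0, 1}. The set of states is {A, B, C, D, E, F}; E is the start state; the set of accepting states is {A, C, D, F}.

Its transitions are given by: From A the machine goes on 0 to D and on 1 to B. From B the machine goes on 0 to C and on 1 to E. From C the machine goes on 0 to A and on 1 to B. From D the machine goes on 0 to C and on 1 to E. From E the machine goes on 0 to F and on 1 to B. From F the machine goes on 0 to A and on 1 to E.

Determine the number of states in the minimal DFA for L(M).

All states are reachable from the start state.
Start with accepting vs non-accepting: {A,C,D,F} | {B,E}.
The partition is now stable with 2 blocks: {A,C,D,F} | {B,E}.

2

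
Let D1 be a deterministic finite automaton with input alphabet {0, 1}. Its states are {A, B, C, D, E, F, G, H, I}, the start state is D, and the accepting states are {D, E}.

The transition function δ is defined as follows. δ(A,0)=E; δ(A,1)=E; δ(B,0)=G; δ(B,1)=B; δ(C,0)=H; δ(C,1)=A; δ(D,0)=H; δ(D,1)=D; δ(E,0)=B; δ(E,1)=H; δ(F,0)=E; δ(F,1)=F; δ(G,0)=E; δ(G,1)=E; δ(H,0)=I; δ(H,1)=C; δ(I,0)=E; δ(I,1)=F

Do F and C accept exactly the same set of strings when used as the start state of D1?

P0 = {D,E} | {A,B,C,F,G,H,I}.
Split {D,E} by δ(·,1) → {D} and {E}.
Split {A,B,C,F,G,H,I} by δ(·,0) → {A,F,G,I} and {B,C,H}.
Refine {A,F,G,I} on symbol 1: members go to different blocks, giving {A,G} and {F,I}.
Refine {B,C,H} on symbol 0: members go to different blocks, giving {B} and {C} and {H}.
Stable partition: {D} | {A,G} | {E} | {B} | {F,I} | {C} | {H} — 7 equivalence classes.
F and C end up in different blocks, so they are distinguishable. For instance, the string '0' is accepted from only F.

No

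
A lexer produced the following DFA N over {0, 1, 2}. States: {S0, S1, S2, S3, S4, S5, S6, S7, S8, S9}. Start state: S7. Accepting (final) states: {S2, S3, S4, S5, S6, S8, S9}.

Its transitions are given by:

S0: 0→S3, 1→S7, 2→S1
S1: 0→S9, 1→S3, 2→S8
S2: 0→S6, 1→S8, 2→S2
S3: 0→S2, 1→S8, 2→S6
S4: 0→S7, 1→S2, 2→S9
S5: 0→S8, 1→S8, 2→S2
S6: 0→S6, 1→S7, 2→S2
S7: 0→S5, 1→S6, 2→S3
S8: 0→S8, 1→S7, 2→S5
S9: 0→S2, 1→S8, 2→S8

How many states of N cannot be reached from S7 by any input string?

4

No path from S7 leads to S0, S1, S4, S9; the other 6 states are all reachable.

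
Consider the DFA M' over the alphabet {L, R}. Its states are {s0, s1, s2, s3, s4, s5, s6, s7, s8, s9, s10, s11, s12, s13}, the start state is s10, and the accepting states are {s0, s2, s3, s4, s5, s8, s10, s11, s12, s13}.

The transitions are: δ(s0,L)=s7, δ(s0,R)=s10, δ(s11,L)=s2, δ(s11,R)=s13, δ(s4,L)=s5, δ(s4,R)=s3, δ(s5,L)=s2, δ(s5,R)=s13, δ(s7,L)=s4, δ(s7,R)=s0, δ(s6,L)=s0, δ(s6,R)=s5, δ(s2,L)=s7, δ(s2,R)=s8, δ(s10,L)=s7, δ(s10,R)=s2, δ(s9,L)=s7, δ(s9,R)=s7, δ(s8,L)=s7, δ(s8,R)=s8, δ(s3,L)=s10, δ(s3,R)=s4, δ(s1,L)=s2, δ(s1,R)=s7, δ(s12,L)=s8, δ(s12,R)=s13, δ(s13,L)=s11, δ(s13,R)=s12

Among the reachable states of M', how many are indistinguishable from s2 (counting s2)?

Reachable states from the start: {s0,s2,s3,s4,s5,s7,s8,s10,s11,s12,s13}. Unreachable: {s1,s6,s9} — drop them.
P0 = {s0,s2,s3,s4,s5,s8,s10,s11,s12,s13} | {s7}.
On input L, block {s0,s2,s3,s4,s5,s8,s10,s11,s12,s13} splits into {s3,s4,s5,s11,s12,s13} and {s0,s2,s8,s10}.
Refine {s3,s4,s5,s11,s12,s13} on symbol L: members go to different blocks, giving {s3,s5,s11,s12} and {s4,s13}.
No further refinement is possible. Final partition (4 blocks): {s3,s5,s11,s12} | {s7} | {s0,s2,s8,s10} | {s4,s13}.
The equivalence class containing s2 is {s0,s2,s8,s10}, of size 4.

4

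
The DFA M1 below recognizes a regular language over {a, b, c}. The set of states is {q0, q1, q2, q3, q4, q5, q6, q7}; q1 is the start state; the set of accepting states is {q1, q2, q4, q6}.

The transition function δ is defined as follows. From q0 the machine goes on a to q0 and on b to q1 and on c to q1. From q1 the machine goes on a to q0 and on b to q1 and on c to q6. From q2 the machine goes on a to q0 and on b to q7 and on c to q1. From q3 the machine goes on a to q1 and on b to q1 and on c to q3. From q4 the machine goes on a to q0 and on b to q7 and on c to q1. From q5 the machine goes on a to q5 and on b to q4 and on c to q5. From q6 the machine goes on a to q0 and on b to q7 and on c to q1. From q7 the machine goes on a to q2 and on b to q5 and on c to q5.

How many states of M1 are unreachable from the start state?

1

BFS from q1 reaches {q0, q1, q2, q4, q5, q6, q7}; the 1 state(s) q3 are never visited.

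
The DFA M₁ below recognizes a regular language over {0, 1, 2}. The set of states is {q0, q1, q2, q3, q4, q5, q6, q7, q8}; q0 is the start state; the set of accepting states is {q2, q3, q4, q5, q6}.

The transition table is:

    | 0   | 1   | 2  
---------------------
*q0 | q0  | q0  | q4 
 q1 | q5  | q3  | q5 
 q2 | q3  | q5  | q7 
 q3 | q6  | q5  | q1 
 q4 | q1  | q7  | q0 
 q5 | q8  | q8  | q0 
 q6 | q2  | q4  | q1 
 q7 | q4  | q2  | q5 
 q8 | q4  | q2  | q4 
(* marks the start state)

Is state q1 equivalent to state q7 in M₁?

Every state is reachable, so we keep all 9.
P0 = {q2,q3,q4,q5,q6} | {q0,q1,q7,q8}.
Refine {q2,q3,q4,q5,q6} on symbol 0: members go to different blocks, giving {q2,q3,q6} and {q4,q5}.
Split {q0,q1,q7,q8} by δ(·,0) → {q1,q7,q8} and {q0}.
No further refinement is possible. Final partition (4 blocks): {q2,q3,q6} | {q1,q7,q8} | {q4,q5} | {q0}.
q1 and q7 lie in the same block of the stable partition, so they are equivalent — no string distinguishes them.

Yes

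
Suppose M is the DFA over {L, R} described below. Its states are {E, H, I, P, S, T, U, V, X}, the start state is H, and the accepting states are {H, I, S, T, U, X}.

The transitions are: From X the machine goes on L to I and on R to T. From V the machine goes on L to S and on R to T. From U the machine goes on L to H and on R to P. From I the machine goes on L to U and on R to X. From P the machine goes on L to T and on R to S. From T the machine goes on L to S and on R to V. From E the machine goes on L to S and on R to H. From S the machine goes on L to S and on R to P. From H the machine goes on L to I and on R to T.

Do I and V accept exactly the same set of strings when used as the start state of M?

States {E} cannot be reached from the start state, so discard them.
Start with accepting vs non-accepting: {H,I,S,T,U,X} | {P,V}.
Split {H,I,S,T,U,X} by δ(·,R) → {H,I,X} and {S,T,U}.
Refine {H,I,X} on symbol L: members go to different blocks, giving {H,X} and {I}.
Split {S,T,U} by δ(·,L) → {S,T} and {U}.
No further refinement is possible. Final partition (5 blocks): {H,X} | {P,V} | {S,T} | {I} | {U}.
I and V end up in different blocks, so they are distinguishable. For instance, the string 'ε' is accepted from only I.

No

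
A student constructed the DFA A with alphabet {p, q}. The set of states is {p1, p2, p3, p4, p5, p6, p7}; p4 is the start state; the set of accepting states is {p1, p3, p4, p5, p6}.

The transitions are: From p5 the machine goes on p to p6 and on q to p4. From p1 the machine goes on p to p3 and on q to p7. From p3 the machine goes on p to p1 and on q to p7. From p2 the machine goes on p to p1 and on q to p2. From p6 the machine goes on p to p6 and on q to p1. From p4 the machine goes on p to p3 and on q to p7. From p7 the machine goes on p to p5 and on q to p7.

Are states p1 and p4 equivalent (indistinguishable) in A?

Yes

States {p2} cannot be reached from the start state, so discard them.
P0 = {p1,p3,p4,p5,p6} | {p7}.
On input q, block {p1,p3,p4,p5,p6} splits into {p1,p3,p4} and {p5,p6}.
The partition is now stable with 3 blocks: {p1,p3,p4} | {p7} | {p5,p6}.
p1 and p4 lie in the same block of the stable partition, so they are equivalent — no string distinguishes them.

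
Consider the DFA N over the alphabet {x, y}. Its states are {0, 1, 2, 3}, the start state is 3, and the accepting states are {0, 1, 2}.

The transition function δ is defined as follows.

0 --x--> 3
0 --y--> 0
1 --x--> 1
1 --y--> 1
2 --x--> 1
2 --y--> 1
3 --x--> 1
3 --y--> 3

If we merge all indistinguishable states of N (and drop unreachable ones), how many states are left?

Reachable states from the start: {1,3}. Unreachable: {0,2} — drop them.
P0 = {1} | {3}.
No further refinement is possible. Final partition (2 blocks): {1} | {3}.

2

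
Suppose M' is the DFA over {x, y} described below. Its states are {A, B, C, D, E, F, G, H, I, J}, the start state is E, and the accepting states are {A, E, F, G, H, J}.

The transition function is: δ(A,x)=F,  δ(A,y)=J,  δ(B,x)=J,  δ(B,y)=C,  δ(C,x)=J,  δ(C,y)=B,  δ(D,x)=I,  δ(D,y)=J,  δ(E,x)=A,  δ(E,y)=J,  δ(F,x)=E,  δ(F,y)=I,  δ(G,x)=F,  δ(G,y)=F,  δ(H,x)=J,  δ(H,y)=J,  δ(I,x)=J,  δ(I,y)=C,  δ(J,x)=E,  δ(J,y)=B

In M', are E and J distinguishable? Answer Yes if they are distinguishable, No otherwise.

Reachable states from the start: {A,B,C,E,F,I,J}. Unreachable: {D,G,H} — drop them.
Initial partition by acceptance: {A,E,F,J} | {B,C,I}.
Split {A,E,F,J} by δ(·,y) → {A,E} and {F,J}.
Split {A,E} by δ(·,x) → {A} and {E}.
The partition is now stable with 4 blocks: {A} | {B,C,I} | {F,J} | {E}.
E and J end up in different blocks, so they are distinguishable. For instance, the string 'y' is accepted from only E.

Yes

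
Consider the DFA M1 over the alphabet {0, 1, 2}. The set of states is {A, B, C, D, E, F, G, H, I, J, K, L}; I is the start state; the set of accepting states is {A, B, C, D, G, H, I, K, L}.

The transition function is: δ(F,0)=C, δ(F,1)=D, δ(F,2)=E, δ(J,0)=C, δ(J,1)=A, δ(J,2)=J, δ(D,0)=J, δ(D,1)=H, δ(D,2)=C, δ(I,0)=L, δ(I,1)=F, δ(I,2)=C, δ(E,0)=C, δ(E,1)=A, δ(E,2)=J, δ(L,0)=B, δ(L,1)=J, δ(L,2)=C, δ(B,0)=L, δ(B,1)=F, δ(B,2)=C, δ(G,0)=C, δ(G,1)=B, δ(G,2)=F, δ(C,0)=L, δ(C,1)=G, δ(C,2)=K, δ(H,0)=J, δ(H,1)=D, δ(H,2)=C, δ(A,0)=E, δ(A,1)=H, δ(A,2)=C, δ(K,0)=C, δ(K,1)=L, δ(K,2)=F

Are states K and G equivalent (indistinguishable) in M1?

Start with accepting vs non-accepting: {A,B,C,D,G,H,I,K,L} | {E,F,J}.
On input 0, block {A,B,C,D,G,H,I,K,L} splits into {B,C,G,I,K,L} and {A,D,H}.
On input 1, block {B,C,G,I,K,L} splits into {B,I,L} and {C,G,K}.
On input 0, block {C,G,K} splits into {G,K} and {C}.
Stable partition: {B,I,L} | {E,F,J} | {A,D,H} | {G,K} | {C} — 5 equivalence classes.
K and G lie in the same block of the stable partition, so they are equivalent — no string distinguishes them.

Yes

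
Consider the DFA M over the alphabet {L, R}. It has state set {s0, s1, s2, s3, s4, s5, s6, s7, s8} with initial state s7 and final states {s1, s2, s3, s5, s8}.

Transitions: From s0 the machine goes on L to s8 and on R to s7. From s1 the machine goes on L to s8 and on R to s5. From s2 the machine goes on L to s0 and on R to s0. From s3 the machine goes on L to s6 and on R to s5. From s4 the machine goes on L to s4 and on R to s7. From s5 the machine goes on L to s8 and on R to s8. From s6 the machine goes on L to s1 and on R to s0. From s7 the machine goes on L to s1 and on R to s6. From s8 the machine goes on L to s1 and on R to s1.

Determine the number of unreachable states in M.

Starting at s7 and following transitions, the reachable set is {s0, s1, s5, s6, s7, s8}. That leaves s2, s3, s4 unreachable — 3 in total.

3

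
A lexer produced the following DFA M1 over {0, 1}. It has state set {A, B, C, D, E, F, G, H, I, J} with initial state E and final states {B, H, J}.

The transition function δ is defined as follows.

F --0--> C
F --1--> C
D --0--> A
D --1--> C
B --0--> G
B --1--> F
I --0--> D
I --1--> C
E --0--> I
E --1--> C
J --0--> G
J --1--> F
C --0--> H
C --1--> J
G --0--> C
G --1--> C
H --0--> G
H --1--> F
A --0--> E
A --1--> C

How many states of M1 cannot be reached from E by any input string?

1

No path from E leads to B; the other 9 states are all reachable.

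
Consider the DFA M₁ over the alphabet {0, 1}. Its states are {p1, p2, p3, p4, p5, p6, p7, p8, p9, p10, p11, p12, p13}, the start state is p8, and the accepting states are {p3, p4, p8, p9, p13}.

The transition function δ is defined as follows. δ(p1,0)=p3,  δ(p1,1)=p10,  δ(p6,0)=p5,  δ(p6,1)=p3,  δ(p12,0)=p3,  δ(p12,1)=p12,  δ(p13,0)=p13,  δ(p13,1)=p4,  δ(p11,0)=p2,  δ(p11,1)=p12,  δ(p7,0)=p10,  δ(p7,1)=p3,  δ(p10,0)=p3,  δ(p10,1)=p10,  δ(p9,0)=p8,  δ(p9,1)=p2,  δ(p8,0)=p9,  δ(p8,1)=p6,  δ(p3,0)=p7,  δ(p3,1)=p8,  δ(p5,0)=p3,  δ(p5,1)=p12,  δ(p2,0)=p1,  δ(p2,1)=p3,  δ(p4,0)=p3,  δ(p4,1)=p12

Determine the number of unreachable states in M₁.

No path from p8 leads to p4, p11, p13; the other 10 states are all reachable.

3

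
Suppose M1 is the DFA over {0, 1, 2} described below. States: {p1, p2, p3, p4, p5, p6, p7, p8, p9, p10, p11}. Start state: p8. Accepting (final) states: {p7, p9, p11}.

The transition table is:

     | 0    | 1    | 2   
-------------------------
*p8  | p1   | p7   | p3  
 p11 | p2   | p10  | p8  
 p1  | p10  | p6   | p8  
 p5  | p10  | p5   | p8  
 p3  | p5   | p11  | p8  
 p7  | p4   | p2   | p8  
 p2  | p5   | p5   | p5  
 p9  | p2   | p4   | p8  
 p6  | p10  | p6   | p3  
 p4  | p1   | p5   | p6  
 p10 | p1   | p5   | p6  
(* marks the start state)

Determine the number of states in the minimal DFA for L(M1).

First remove the unreachable states {p9}; 10 states remain.
P0 = {p7,p11} | {p1,p2,p3,p4,p5,p6,p8,p10}.
Split {p1,p2,p3,p4,p5,p6,p8,p10} by δ(·,1) → {p1,p2,p4,p5,p6,p10} and {p3,p8}.
Refine {p1,p2,p4,p5,p6,p10} on symbol 2: members go to different blocks, giving {p1,p5,p6} and {p2,p4,p10}.
The partition is now stable with 4 blocks: {p7,p11} | {p1,p5,p6} | {p3,p8} | {p2,p4,p10}.

4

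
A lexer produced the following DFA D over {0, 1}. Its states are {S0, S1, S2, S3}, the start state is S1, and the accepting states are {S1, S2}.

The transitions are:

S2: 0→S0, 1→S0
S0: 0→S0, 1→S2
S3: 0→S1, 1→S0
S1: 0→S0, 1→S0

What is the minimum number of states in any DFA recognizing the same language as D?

First remove the unreachable states {S3}; 3 states remain.
Initial partition by acceptance: {S1,S2} | {S0}.
The partition is now stable with 2 blocks: {S1,S2} | {S0}.

2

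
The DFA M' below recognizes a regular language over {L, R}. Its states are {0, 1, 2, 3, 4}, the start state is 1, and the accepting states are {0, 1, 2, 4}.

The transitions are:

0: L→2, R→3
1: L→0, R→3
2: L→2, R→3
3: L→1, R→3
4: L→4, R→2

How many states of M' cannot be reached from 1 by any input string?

BFS from 1 reaches {0, 1, 2, 3}; the 1 state(s) 4 are never visited.

1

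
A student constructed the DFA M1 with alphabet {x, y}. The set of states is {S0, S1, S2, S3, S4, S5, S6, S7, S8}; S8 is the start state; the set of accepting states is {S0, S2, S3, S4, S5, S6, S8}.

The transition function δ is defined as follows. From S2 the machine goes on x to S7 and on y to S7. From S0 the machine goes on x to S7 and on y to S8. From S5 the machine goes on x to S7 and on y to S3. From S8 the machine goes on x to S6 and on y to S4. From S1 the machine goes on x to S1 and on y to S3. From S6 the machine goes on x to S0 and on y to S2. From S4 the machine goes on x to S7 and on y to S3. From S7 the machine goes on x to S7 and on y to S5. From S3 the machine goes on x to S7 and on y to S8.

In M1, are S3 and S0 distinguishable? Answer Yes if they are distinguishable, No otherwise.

No

First remove the unreachable states {S1}; 8 states remain.
Initial partition by acceptance: {S0,S2,S3,S4,S5,S6,S8} | {S7}.
Refine {S0,S2,S3,S4,S5,S6,S8} on symbol x: members go to different blocks, giving {S0,S2,S3,S4,S5} and {S6,S8}.
Split {S0,S2,S3,S4,S5} by δ(·,y) → {S0,S3} and {S4,S5} and {S2}.
Refine {S6,S8} on symbol x: members go to different blocks, giving {S6} and {S8}.
The partition is now stable with 6 blocks: {S0,S3} | {S7} | {S6} | {S4,S5} | {S2} | {S8}.
S3 and S0 lie in the same block of the stable partition, so they are equivalent — no string distinguishes them.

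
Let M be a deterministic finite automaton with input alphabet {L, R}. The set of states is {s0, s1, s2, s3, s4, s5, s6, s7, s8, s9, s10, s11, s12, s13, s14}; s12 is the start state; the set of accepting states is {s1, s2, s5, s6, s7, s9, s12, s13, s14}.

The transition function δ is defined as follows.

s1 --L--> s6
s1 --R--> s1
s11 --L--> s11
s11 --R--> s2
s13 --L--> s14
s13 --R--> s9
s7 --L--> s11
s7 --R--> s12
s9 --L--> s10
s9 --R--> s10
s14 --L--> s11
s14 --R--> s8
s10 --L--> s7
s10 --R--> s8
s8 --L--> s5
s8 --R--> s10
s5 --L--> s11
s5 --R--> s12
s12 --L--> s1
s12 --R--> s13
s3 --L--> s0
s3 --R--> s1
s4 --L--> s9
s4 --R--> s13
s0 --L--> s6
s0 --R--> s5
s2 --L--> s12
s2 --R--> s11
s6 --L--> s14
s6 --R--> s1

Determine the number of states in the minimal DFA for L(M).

10

First remove the unreachable states {s0,s3,s4}; 12 states remain.
Start with accepting vs non-accepting: {s1,s2,s5,s6,s7,s9,s12,s13,s14} | {s8,s10,s11}.
On input L, block {s1,s2,s5,s6,s7,s9,s12,s13,s14} splits into {s1,s2,s6,s12,s13} and {s5,s7,s9,s14}.
Refine {s1,s2,s6,s12,s13} on symbol L: members go to different blocks, giving {s1,s2,s12} and {s6,s13}.
On input L, block {s1,s2,s12} splits into {s2,s12} and {s1}.
Split {s2,s12} by δ(·,L) → {s2} and {s12}.
On input L, block {s8,s10,s11} splits into {s8,s10} and {s11}.
Split {s5,s7,s9,s14} by δ(·,L) → {s5,s7,s14} and {s9}.
Split {s5,s7,s14} by δ(·,R) → {s5,s7} and {s14}.
Split {s6,s13} by δ(·,R) → {s6} and {s13}.
No further refinement is possible. Final partition (10 blocks): {s2} | {s8,s10} | {s5,s7} | {s6} | {s1} | {s12} | {s11} | {s9} | {s14} | {s13}.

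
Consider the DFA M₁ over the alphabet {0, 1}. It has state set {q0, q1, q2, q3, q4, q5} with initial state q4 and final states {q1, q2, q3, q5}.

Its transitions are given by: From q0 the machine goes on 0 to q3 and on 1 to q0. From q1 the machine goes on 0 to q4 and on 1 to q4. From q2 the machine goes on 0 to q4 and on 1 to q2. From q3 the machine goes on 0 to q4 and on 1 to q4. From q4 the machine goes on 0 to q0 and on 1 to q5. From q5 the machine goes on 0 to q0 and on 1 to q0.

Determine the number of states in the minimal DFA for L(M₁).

4

Reachable states from the start: {q0,q3,q4,q5}. Unreachable: {q1,q2} — drop them.
P0 = {q3,q5} | {q0,q4}.
Refine {q0,q4} on symbol 0: members go to different blocks, giving {q0} and {q4}.
Split {q3,q5} by δ(·,0) → {q3} and {q5}.
The partition is now stable with 4 blocks: {q3} | {q0} | {q4} | {q5}.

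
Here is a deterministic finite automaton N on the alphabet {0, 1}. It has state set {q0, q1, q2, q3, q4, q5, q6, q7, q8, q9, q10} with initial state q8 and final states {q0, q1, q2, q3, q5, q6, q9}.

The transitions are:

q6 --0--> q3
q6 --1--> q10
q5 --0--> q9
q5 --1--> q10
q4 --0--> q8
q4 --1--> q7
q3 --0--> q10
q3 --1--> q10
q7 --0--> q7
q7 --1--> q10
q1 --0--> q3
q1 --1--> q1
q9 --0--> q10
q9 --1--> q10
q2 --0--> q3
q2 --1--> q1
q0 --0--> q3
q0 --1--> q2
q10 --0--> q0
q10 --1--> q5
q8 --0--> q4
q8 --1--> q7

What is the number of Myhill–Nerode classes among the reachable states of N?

States {q6} cannot be reached from the start state, so discard them.
Start with accepting vs non-accepting: {q0,q1,q2,q3,q5,q9} | {q4,q7,q8,q10}.
On input 0, block {q0,q1,q2,q3,q5,q9} splits into {q0,q1,q2,q5} and {q3,q9}.
Split {q0,q1,q2,q5} by δ(·,1) → {q0,q1,q2} and {q5}.
On input 0, block {q4,q7,q8,q10} splits into {q4,q7,q8} and {q10}.
Split {q4,q7,q8} by δ(·,1) → {q4,q8} and {q7}.
The partition is now stable with 6 blocks: {q0,q1,q2} | {q4,q8} | {q3,q9} | {q5} | {q10} | {q7}.

6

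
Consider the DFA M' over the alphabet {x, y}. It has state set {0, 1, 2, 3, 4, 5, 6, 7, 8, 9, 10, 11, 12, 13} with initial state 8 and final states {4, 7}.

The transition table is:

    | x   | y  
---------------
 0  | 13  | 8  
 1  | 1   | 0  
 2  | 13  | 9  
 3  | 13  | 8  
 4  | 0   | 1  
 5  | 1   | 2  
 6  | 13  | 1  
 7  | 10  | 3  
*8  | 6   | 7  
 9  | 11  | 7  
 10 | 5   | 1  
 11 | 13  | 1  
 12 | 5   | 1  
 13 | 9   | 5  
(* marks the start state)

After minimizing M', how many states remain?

States {4,12} cannot be reached from the start state, so discard them.
Initial partition by acceptance: {7} | {0,1,2,3,5,6,8,9,10,11,13}.
Refine {0,1,2,3,5,6,8,9,10,11,13} on symbol y: members go to different blocks, giving {0,1,2,3,5,6,10,11,13} and {8,9}.
Refine {0,1,2,3,5,6,10,11,13} on symbol x: members go to different blocks, giving {0,1,2,3,5,6,10,11} and {13}.
On input x, block {0,1,2,3,5,6,10,11} splits into {0,2,3,6,11} and {1,5,10}.
Split {0,2,3,6,11} by δ(·,y) → {0,2,3} and {6,11}.
Refine {1,5,10} on symbol y: members go to different blocks, giving {1,5} and {10}.
No further refinement is possible. Final partition (7 blocks): {7} | {0,2,3} | {8,9} | {13} | {1,5} | {6,11} | {10}.

7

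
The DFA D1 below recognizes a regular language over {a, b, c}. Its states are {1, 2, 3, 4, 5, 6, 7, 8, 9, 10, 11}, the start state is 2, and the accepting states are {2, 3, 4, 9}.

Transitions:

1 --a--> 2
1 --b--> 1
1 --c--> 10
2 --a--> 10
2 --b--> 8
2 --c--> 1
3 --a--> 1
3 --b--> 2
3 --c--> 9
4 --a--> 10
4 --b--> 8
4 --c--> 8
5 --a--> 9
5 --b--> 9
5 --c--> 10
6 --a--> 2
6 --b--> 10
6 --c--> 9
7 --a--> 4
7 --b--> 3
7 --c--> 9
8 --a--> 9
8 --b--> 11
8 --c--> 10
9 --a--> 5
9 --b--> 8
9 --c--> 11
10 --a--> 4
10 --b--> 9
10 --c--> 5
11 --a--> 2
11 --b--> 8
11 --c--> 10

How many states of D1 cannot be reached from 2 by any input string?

BFS from 2 reaches {1, 2, 4, 5, 8, 9, 10, 11}; the 3 state(s) 3, 6, 7 are never visited.

3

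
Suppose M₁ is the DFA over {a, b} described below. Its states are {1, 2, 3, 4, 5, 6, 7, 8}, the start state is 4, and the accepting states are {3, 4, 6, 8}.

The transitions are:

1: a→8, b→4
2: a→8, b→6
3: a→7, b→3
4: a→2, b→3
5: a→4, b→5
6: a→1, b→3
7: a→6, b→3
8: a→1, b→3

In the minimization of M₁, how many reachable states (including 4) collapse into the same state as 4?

4

First remove the unreachable states {5}; 7 states remain.
Start with accepting vs non-accepting: {3,4,6,8} | {1,2,7}.
No further refinement is possible. Final partition (2 blocks): {3,4,6,8} | {1,2,7}.
The equivalence class containing 4 is {3,4,6,8}, of size 4.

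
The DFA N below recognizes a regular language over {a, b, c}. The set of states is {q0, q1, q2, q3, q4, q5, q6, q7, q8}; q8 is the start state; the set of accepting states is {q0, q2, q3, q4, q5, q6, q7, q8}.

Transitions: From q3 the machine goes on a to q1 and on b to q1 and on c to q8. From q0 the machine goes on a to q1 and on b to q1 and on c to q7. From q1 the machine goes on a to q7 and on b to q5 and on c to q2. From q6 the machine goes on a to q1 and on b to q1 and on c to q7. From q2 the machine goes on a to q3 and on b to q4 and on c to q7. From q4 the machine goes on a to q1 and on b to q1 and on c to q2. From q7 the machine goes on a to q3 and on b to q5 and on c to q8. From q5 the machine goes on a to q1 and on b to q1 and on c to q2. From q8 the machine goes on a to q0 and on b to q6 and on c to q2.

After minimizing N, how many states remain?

All states are reachable from the start state.
Start with accepting vs non-accepting: {q0,q2,q3,q4,q5,q6,q7,q8} | {q1}.
Refine {q0,q2,q3,q4,q5,q6,q7,q8} on symbol a: members go to different blocks, giving {q0,q3,q4,q5,q6} and {q2,q7,q8}.
No further refinement is possible. Final partition (3 blocks): {q0,q3,q4,q5,q6} | {q1} | {q2,q7,q8}.

3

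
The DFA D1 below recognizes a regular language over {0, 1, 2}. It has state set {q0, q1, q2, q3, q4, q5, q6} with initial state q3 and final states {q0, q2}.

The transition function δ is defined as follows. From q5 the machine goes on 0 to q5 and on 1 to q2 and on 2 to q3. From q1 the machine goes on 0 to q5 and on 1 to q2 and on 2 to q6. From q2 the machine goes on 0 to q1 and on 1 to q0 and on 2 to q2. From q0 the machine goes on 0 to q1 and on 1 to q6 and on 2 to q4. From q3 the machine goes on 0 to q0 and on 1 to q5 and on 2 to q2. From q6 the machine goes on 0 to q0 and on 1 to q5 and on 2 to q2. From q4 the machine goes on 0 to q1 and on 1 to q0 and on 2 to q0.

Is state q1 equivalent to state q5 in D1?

Every state is reachable, so we keep all 7.
P0 = {q0,q2} | {q1,q3,q4,q5,q6}.
Refine {q0,q2} on symbol 1: members go to different blocks, giving {q0} and {q2}.
Refine {q1,q3,q4,q5,q6} on symbol 0: members go to different blocks, giving {q1,q4,q5} and {q3,q6}.
Split {q1,q4,q5} by δ(·,1) → {q1,q5} and {q4}.
Stable partition: {q0} | {q1,q5} | {q2} | {q3,q6} | {q4} — 5 equivalence classes.
q1 and q5 lie in the same block of the stable partition, so they are equivalent — no string distinguishes them.

Yes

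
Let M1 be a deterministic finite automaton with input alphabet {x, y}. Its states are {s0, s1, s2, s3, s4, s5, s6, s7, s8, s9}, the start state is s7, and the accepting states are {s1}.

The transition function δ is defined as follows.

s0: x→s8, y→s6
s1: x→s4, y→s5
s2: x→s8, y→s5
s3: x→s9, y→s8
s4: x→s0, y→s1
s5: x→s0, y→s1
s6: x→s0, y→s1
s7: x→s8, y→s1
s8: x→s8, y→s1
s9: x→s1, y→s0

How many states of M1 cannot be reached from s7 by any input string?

Starting at s7 and following transitions, the reachable set is {s0, s1, s4, s5, s6, s7, s8}. That leaves s2, s3, s9 unreachable — 3 in total.

3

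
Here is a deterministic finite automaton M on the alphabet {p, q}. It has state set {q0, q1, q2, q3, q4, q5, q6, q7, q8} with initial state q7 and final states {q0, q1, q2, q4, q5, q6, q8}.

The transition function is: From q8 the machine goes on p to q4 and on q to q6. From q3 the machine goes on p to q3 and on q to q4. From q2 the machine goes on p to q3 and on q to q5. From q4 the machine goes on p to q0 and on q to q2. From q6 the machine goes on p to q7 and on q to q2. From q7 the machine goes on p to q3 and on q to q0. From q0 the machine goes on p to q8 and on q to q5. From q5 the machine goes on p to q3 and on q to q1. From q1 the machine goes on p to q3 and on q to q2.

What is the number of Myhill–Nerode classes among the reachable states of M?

3

All states are reachable from the start state.
Initial partition by acceptance: {q0,q1,q2,q4,q5,q6,q8} | {q3,q7}.
Refine {q0,q1,q2,q4,q5,q6,q8} on symbol p: members go to different blocks, giving {q1,q2,q5,q6} and {q0,q4,q8}.
Stable partition: {q1,q2,q5,q6} | {q3,q7} | {q0,q4,q8} — 3 equivalence classes.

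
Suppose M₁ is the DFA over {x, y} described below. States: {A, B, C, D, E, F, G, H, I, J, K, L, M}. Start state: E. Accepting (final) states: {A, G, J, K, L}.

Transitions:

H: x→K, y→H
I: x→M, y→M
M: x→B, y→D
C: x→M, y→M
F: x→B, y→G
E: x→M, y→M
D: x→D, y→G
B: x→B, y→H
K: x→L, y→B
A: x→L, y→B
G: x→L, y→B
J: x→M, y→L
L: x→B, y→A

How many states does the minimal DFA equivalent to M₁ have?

7

Reachable states from the start: {A,B,D,E,G,H,K,L,M}. Unreachable: {C,F,I,J} — drop them.
Initial partition by acceptance: {A,G,K,L} | {B,D,E,H,M}.
Refine {A,G,K,L} on symbol x: members go to different blocks, giving {A,G,K} and {L}.
Split {B,D,E,H,M} by δ(·,x) → {B,D,E,M} and {H}.
Split {B,D,E,M} by δ(·,y) → {E,M} and {B} and {D}.
Split {E,M} by δ(·,x) → {E} and {M}.
Stable partition: {A,G,K} | {E} | {L} | {H} | {B} | {D} | {M} — 7 equivalence classes.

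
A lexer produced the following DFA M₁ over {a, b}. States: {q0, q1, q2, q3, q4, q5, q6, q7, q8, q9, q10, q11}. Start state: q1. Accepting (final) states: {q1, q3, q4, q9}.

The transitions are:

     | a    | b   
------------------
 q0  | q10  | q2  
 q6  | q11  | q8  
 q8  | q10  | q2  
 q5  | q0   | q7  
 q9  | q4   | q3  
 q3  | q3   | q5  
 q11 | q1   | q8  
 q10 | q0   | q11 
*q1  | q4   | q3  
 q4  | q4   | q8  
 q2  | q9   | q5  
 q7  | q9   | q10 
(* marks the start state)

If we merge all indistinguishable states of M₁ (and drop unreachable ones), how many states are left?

States {q6} cannot be reached from the start state, so discard them.
P0 = {q1,q3,q4,q9} | {q0,q2,q5,q7,q8,q10,q11}.
Split {q1,q3,q4,q9} by δ(·,b) → {q1,q9} and {q3,q4}.
On input a, block {q0,q2,q5,q7,q8,q10,q11} splits into {q0,q5,q8,q10} and {q2,q7,q11}.
No further refinement is possible. Final partition (4 blocks): {q1,q9} | {q0,q5,q8,q10} | {q3,q4} | {q2,q7,q11}.

4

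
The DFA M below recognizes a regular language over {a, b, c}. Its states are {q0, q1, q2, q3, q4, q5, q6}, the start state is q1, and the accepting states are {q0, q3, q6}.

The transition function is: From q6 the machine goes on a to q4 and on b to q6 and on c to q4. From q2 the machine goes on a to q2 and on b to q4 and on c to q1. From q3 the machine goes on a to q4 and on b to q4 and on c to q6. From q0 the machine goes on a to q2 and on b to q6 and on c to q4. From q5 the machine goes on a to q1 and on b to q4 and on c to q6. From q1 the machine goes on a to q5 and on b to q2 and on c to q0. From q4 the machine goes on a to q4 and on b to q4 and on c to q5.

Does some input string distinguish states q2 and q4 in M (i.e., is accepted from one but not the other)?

No

States {q3} cannot be reached from the start state, so discard them.
Initial partition by acceptance: {q0,q6} | {q1,q2,q4,q5}.
Refine {q1,q2,q4,q5} on symbol c: members go to different blocks, giving {q1,q5} and {q2,q4}.
No further refinement is possible. Final partition (3 blocks): {q0,q6} | {q1,q5} | {q2,q4}.
q2 and q4 lie in the same block of the stable partition, so they are equivalent — no string distinguishes them.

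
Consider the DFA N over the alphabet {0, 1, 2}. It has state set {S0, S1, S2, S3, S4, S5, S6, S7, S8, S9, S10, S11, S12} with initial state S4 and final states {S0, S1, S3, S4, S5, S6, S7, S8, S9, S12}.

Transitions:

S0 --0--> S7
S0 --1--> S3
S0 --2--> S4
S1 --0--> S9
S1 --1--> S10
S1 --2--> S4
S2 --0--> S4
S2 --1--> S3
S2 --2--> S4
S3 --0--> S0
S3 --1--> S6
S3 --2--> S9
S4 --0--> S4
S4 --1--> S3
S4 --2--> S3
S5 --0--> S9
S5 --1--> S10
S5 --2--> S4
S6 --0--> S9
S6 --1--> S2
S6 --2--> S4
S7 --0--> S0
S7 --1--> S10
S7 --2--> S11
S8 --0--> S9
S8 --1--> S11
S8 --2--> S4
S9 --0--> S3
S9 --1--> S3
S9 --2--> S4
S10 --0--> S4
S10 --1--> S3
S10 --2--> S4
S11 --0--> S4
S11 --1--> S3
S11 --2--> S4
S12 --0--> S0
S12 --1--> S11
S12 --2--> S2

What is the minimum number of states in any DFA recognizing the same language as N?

7

Reachable states from the start: {S0,S2,S3,S4,S6,S7,S9,S10,S11}. Unreachable: {S1,S5,S8,S12} — drop them.
Initial partition by acceptance: {S0,S3,S4,S6,S7,S9} | {S2,S10,S11}.
Refine {S0,S3,S4,S6,S7,S9} on symbol 1: members go to different blocks, giving {S0,S3,S4,S9} and {S6,S7}.
On input 0, block {S0,S3,S4,S9} splits into {S3,S4,S9} and {S0}.
Split {S3,S4,S9} by δ(·,0) → {S4,S9} and {S3}.
Split {S4,S9} by δ(·,0) → {S4} and {S9}.
On input 0, block {S6,S7} splits into {S6} and {S7}.
No further refinement is possible. Final partition (7 blocks): {S4} | {S2,S10,S11} | {S6} | {S0} | {S3} | {S9} | {S7}.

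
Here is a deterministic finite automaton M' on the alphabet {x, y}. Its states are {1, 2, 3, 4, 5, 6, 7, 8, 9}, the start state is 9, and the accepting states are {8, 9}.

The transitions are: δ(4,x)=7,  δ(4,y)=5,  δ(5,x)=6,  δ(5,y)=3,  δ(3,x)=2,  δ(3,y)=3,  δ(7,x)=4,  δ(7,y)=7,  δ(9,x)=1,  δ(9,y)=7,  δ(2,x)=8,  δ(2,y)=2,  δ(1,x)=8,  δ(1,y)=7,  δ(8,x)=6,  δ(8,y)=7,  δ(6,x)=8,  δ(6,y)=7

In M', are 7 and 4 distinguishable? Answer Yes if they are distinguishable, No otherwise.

Yes

Initial partition by acceptance: {8,9} | {1,2,3,4,5,6,7}.
Split {1,2,3,4,5,6,7} by δ(·,x) → {3,4,5,7} and {1,2,6}.
Split {3,4,5,7} by δ(·,x) → {3,5} and {4,7}.
Split {1,2,6} by δ(·,y) → {1,6} and {2}.
On input x, block {3,5} splits into {3} and {5}.
Refine {4,7} on symbol y: members go to different blocks, giving {4} and {7}.
No further refinement is possible. Final partition (7 blocks): {8,9} | {3} | {1,6} | {4} | {2} | {5} | {7}.
7 and 4 end up in different blocks, so they are distinguishable. For instance, the string 'yxx' is accepted from only 4.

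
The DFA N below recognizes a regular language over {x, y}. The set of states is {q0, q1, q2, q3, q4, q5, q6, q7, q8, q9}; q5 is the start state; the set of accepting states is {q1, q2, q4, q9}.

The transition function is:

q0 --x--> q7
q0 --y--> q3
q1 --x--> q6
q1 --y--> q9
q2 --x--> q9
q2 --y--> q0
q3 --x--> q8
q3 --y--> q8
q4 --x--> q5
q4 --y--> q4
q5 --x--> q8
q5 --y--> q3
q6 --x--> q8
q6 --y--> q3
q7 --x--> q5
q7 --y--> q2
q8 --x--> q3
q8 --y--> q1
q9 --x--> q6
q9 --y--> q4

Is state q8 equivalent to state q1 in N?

No

States {q0,q2,q7} cannot be reached from the start state, so discard them.
Start with accepting vs non-accepting: {q1,q4,q9} | {q3,q5,q6,q8}.
Refine {q3,q5,q6,q8} on symbol y: members go to different blocks, giving {q3,q5,q6} and {q8}.
Split {q3,q5,q6} by δ(·,y) → {q5,q6} and {q3}.
Stable partition: {q1,q4,q9} | {q5,q6} | {q8} | {q3} — 4 equivalence classes.
q8 and q1 end up in different blocks, so they are distinguishable. For instance, the string 'ε' is accepted from only q1.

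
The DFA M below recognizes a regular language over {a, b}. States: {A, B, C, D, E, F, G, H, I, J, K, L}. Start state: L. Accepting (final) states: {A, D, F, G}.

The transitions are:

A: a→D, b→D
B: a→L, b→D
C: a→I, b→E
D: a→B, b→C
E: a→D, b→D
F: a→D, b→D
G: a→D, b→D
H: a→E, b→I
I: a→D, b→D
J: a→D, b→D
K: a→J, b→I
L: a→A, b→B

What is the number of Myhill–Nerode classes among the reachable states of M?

States {F,G,H,J,K} cannot be reached from the start state, so discard them.
P0 = {A,D} | {B,C,E,I,L}.
On input a, block {A,D} splits into {A} and {D}.
On input a, block {B,C,E,I,L} splits into {B,C} and {E,I} and {L}.
On input a, block {B,C} splits into {B} and {C}.
No further refinement is possible. Final partition (6 blocks): {A} | {B} | {D} | {E,I} | {L} | {C}.

6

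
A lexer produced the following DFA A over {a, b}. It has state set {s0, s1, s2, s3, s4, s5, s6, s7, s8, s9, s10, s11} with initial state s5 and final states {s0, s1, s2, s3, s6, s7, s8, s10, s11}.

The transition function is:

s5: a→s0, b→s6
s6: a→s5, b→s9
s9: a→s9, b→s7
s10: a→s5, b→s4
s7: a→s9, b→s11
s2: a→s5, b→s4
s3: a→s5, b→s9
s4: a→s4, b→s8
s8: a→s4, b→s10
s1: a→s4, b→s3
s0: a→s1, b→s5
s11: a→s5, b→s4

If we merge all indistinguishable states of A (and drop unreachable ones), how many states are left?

First remove the unreachable states {s2}; 11 states remain.
Initial partition by acceptance: {s0,s1,s3,s6,s7,s8,s10,s11} | {s4,s5,s9}.
On input a, block {s0,s1,s3,s6,s7,s8,s10,s11} splits into {s1,s3,s6,s7,s8,s10,s11} and {s0}.
Refine {s1,s3,s6,s7,s8,s10,s11} on symbol b: members go to different blocks, giving {s3,s6,s10,s11} and {s1,s7,s8}.
Split {s4,s5,s9} by δ(·,a) → {s4,s9} and {s5}.
The partition is now stable with 5 blocks: {s3,s6,s10,s11} | {s4,s9} | {s0} | {s1,s7,s8} | {s5}.

5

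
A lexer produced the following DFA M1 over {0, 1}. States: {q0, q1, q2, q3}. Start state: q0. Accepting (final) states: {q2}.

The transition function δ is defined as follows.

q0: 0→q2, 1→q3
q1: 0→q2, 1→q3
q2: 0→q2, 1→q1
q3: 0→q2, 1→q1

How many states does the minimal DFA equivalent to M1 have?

Every state is reachable, so we keep all 4.
Initial partition by acceptance: {q2} | {q0,q1,q3}.
No further refinement is possible. Final partition (2 blocks): {q2} | {q0,q1,q3}.

2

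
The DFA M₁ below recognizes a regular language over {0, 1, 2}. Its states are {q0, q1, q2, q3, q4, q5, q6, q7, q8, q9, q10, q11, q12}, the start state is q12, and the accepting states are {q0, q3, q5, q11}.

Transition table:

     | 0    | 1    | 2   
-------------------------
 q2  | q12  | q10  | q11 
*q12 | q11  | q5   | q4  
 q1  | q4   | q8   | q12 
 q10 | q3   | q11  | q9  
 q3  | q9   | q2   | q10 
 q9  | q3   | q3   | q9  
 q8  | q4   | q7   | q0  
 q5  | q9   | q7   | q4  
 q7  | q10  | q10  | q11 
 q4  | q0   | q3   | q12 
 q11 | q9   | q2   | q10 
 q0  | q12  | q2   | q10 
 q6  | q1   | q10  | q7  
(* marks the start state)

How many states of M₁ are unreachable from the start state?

BFS from q12 reaches {q0, q2, q3, q4, q5, q7, q9, q10, q11, q12}; the 3 state(s) q1, q6, q8 are never visited.

3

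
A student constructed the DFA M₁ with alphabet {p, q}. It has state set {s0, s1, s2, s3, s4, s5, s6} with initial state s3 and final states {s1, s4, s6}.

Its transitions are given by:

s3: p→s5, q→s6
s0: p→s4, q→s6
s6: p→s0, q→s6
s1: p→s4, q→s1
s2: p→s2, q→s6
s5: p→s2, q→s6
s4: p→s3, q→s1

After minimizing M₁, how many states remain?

Start with accepting vs non-accepting: {s1,s4,s6} | {s0,s2,s3,s5}.
Refine {s1,s4,s6} on symbol p: members go to different blocks, giving {s4,s6} and {s1}.
On input q, block {s4,s6} splits into {s4} and {s6}.
On input p, block {s0,s2,s3,s5} splits into {s2,s3,s5} and {s0}.
Stable partition: {s4} | {s2,s3,s5} | {s1} | {s6} | {s0} — 5 equivalence classes.

5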